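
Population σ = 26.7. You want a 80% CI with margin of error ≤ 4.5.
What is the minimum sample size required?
n ≥ 58

For margin E ≤ 4.5:
n ≥ (z* · σ / E)²
n ≥ (1.282 · 26.7 / 4.5)²
n ≥ 57.86

Minimum n = 58 (rounding up)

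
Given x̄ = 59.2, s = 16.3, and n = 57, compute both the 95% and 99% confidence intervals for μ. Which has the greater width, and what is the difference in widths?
99% CI is wider by 2.87

df = 56
95% CI: t* = 2.003, (54.88, 63.52), width = 2 · t* · s/√n = 8.65
99% CI: t* = 2.667, (53.44, 64.96), width = 2 · t* · s/√n = 11.52

The 99% CI is wider by 11.52 - 8.65 = 2.87.
Higher confidence requires a wider interval.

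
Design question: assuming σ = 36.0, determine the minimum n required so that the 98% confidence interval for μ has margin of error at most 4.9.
n ≥ 293

For margin E ≤ 4.9:
n ≥ (z* · σ / E)²
n ≥ (2.326 · 36.0 / 4.9)²
n ≥ 292.03

Minimum n = 293 (rounding up)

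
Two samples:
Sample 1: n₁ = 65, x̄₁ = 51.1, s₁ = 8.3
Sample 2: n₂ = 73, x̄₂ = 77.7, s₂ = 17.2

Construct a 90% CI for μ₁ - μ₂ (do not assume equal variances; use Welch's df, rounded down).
(-30.35, -22.85)

Difference: x̄₁ - x̄₂ = -26.60
SE = √(s₁²/n₁ + s₂²/n₂) = √(8.3²/65 + 17.2²/73) = 2.2611
df = 106.40 → 106 (Welch–Satterthwaite, rounded down)
t* = 1.659

CI: -26.60 ± 1.659 · 2.2611 = -26.60 ± 3.75 = (-30.35, -22.85)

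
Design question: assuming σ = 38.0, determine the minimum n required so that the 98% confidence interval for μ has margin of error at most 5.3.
n ≥ 279

For margin E ≤ 5.3:
n ≥ (z* · σ / E)²
n ≥ (2.326 · 38.0 / 5.3)²
n ≥ 278.12

Minimum n = 279 (rounding up)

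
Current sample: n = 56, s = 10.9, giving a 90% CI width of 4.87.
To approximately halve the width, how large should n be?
n ≈ 224

CI width ∝ 1/√n
To reduce width by factor 2, need √n to grow by 2 → need 2² = 4 times as many samples.

Current: n = 56, width = 4.87
New: n = 224, width ≈ 2.41

Width reduced by factor of 4.87/2.41 = 2.02.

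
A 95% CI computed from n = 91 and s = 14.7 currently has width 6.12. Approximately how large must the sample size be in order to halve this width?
n ≈ 364

CI width ∝ 1/√n
To reduce width by factor 2, need √n to grow by 2 → need 2² = 4 times as many samples.

Current: n = 91, width = 6.12
New: n = 364, width ≈ 3.03

Width reduced by factor of 6.12/3.03 = 2.02.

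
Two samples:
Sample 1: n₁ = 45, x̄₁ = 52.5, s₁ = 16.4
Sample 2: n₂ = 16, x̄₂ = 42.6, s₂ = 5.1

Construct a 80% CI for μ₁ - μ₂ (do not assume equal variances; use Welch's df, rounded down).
(6.33, 13.47)

Difference: x̄₁ - x̄₂ = 9.90
SE = √(s₁²/n₁ + s₂²/n₂) = √(16.4²/45 + 5.1²/16) = 2.7573
df = 58.50 → 58 (Welch–Satterthwaite, rounded down)
t* = 1.296

CI: 9.90 ± 1.296 · 2.7573 = 9.90 ± 3.57 = (6.33, 13.47)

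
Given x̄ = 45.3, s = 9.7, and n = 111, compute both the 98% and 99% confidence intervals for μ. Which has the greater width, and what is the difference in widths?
99% CI is wider by 0.48

df = 110
98% CI: t* = 2.361, (43.13, 47.47), width = 2 · t* · s/√n = 4.35
99% CI: t* = 2.621, (42.89, 47.71), width = 2 · t* · s/√n = 4.83

The 99% CI is wider by 4.83 - 4.35 = 0.48.
Higher confidence requires a wider interval.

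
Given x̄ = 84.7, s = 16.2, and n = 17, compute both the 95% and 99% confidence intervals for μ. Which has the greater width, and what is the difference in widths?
99% CI is wider by 6.29

df = 16
95% CI: t* = 2.120, (76.37, 93.03), width = 2 · t* · s/√n = 16.66
99% CI: t* = 2.921, (73.22, 96.18), width = 2 · t* · s/√n = 22.95

The 99% CI is wider by 22.95 - 16.66 = 6.29.
Higher confidence requires a wider interval.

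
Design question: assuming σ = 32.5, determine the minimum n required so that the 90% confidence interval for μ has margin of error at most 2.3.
n ≥ 541

For margin E ≤ 2.3:
n ≥ (z* · σ / E)²
n ≥ (1.645 · 32.5 / 2.3)²
n ≥ 540.31

Minimum n = 541 (rounding up)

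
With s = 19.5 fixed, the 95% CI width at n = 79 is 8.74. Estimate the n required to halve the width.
n ≈ 316

CI width ∝ 1/√n
To reduce width by factor 2, need √n to grow by 2 → need 2² = 4 times as many samples.

Current: n = 79, width = 8.74
New: n = 316, width ≈ 4.32

Width reduced by factor of 8.74/4.32 = 2.02.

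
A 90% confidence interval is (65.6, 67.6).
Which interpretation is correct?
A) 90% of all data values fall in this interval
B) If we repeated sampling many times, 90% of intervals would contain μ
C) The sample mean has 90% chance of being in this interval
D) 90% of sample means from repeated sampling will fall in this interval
B

A) Wrong — a CI is about the parameter μ, not individual data values.
B) Correct — this is the frequentist long-run coverage interpretation.
C) Wrong — x̄ is observed and sits in the interval by construction.
D) Wrong — coverage applies to intervals containing μ, not to future x̄ values.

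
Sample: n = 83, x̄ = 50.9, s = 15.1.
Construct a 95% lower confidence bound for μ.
μ ≥ 48.14

Lower bound (one-sided):
t* = 1.664 (one-sided for 95%)
Lower bound = x̄ - t* · s/√n = 50.9 - 1.664 · 15.1/√83 = 48.14

We are 95% confident that μ ≥ 48.14.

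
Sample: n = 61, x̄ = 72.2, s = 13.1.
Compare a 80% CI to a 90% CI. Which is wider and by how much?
90% CI is wider by 1.26

df = 60
80% CI: t* = 1.296, (70.03, 74.37), width = 2 · t* · s/√n = 4.35
90% CI: t* = 1.671, (69.40, 75.00), width = 2 · t* · s/√n = 5.61

The 90% CI is wider by 5.61 - 4.35 = 1.26.
Higher confidence requires a wider interval.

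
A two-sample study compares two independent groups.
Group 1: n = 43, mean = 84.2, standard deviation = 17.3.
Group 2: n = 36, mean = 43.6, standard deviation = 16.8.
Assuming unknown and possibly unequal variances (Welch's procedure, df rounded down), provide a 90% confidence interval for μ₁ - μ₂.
(34.19, 47.01)

Difference: x̄₁ - x̄₂ = 40.60
SE = √(s₁²/n₁ + s₂²/n₂) = √(17.3²/43 + 16.8²/36) = 3.8471
df = 75.28 → 75 (Welch–Satterthwaite, rounded down)
t* = 1.665

CI: 40.60 ± 1.665 · 3.8471 = 40.60 ± 6.41 = (34.19, 47.01)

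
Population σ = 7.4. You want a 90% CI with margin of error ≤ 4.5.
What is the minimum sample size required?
n ≥ 8

For margin E ≤ 4.5:
n ≥ (z* · σ / E)²
n ≥ (1.645 · 7.4 / 4.5)²
n ≥ 7.32

Minimum n = 8 (rounding up)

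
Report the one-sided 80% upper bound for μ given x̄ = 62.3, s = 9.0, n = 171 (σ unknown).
μ ≤ 62.88

Upper bound (one-sided):
t* = 0.844 (one-sided for 80%)
Upper bound = x̄ + t* · s/√n = 62.3 + 0.844 · 9.0/√171 = 62.88

We are 80% confident that μ ≤ 62.88.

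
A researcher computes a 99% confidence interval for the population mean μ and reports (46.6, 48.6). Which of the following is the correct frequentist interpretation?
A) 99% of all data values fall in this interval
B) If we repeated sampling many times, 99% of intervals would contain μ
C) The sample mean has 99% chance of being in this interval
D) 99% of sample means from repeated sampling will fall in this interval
B

A) Wrong — a CI is about the parameter μ, not individual data values.
B) Correct — this is the frequentist long-run coverage interpretation.
C) Wrong — x̄ is observed and sits in the interval by construction.
D) Wrong — coverage applies to intervals containing μ, not to future x̄ values.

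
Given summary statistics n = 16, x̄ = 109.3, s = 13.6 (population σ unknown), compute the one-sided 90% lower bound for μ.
μ ≥ 104.74

Lower bound (one-sided):
t* = 1.341 (one-sided for 90%)
Lower bound = x̄ - t* · s/√n = 109.3 - 1.341 · 13.6/√16 = 104.74

We are 90% confident that μ ≥ 104.74.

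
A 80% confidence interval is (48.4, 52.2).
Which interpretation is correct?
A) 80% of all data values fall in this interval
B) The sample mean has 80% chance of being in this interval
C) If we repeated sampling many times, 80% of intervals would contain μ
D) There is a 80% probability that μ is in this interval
C

A) Wrong — a CI is about the parameter μ, not individual data values.
B) Wrong — x̄ is observed and sits in the interval by construction.
C) Correct — this is the frequentist long-run coverage interpretation.
D) Wrong — μ is fixed; the randomness lives in the interval, not in μ.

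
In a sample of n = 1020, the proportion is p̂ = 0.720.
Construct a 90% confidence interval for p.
(0.697, 0.743)

Proportion CI:
SE = √(p̂(1-p̂)/n) = √(0.720 · 0.280 / 1020) = 0.01406

z* = 1.645
Margin = z* · SE = 1.645 · 0.01406 = 0.0231

CI: 0.720 ± 0.0231 = (0.697, 0.743)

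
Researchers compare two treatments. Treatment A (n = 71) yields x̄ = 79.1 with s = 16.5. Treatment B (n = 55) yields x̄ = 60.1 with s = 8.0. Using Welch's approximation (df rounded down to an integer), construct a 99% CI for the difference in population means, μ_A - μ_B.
(13.14, 24.86)

Difference: x̄₁ - x̄₂ = 19.00
SE = √(s₁²/n₁ + s₂²/n₂) = √(16.5²/71 + 8.0²/55) = 2.2357
df = 106.25 → 106 (Welch–Satterthwaite, rounded down)
t* = 2.623

CI: 19.00 ± 2.623 · 2.2357 = 19.00 ± 5.86 = (13.14, 24.86)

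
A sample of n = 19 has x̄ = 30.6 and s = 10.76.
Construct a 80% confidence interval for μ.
(27.32, 33.88)

t-interval (σ unknown):
df = n - 1 = 18
t* = 1.330 for 80% confidence

Margin of error = t* · s/√n = 1.330 · 10.76/√19 = 3.28

CI: (27.32, 33.88)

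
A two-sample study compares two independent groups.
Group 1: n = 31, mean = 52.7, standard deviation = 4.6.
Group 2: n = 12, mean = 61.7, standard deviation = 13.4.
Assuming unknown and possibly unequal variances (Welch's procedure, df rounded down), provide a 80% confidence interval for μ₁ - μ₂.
(-14.36, -3.64)

Difference: x̄₁ - x̄₂ = -9.00
SE = √(s₁²/n₁ + s₂²/n₂) = √(4.6²/31 + 13.4²/12) = 3.9555
df = 12.02 → 12 (Welch–Satterthwaite, rounded down)
t* = 1.356

CI: -9.00 ± 1.356 · 3.9555 = -9.00 ± 5.36 = (-14.36, -3.64)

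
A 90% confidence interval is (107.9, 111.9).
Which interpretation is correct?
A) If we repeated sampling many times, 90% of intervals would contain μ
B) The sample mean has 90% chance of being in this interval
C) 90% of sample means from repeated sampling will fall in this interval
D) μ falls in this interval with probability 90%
A

A) Correct — this is the frequentist long-run coverage interpretation.
B) Wrong — x̄ is observed and sits in the interval by construction.
C) Wrong — coverage applies to intervals containing μ, not to future x̄ values.
D) Wrong — μ is fixed; the randomness lives in the interval, not in μ.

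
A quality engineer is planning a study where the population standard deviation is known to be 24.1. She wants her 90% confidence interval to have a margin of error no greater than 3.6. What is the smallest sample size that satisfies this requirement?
n ≥ 122

For margin E ≤ 3.6:
n ≥ (z* · σ / E)²
n ≥ (1.645 · 24.1 / 3.6)²
n ≥ 121.27

Minimum n = 122 (rounding up)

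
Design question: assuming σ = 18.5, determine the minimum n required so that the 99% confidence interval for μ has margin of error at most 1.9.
n ≥ 630

For margin E ≤ 1.9:
n ≥ (z* · σ / E)²
n ≥ (2.576 · 18.5 / 1.9)²
n ≥ 629.11

Minimum n = 630 (rounding up)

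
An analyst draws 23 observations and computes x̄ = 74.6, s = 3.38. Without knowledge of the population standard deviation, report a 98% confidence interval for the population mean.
(72.83, 76.37)

t-interval (σ unknown):
df = n - 1 = 22
t* = 2.508 for 98% confidence

Margin of error = t* · s/√n = 2.508 · 3.38/√23 = 1.77

CI: (72.83, 76.37)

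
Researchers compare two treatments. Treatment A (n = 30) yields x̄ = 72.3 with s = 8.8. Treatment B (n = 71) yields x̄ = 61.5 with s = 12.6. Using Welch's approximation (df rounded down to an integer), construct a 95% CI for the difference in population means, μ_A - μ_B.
(6.43, 15.17)

Difference: x̄₁ - x̄₂ = 10.80
SE = √(s₁²/n₁ + s₂²/n₂) = √(8.8²/30 + 12.6²/71) = 2.1949
df = 77.05 → 77 (Welch–Satterthwaite, rounded down)
t* = 1.991

CI: 10.80 ± 1.991 · 2.1949 = 10.80 ± 4.37 = (6.43, 15.17)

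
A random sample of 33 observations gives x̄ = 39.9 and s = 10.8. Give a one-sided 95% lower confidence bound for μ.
μ ≥ 36.72

Lower bound (one-sided):
t* = 1.694 (one-sided for 95%)
Lower bound = x̄ - t* · s/√n = 39.9 - 1.694 · 10.8/√33 = 36.72

We are 95% confident that μ ≥ 36.72.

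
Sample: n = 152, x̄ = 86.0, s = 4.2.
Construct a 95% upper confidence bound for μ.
μ ≤ 86.56

Upper bound (one-sided):
t* = 1.655 (one-sided for 95%)
Upper bound = x̄ + t* · s/√n = 86.0 + 1.655 · 4.2/√152 = 86.56

We are 95% confident that μ ≤ 86.56.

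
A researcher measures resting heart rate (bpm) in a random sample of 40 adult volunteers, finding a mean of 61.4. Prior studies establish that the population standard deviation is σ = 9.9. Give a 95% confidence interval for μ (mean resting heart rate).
(58.33, 64.47)

z-interval (σ known):
z* = 1.960 for 95% confidence

Margin of error = z* · σ/√n = 1.960 · 9.9/√40 = 3.07

CI: (61.4 - 3.07, 61.4 + 3.07) = (58.33, 64.47)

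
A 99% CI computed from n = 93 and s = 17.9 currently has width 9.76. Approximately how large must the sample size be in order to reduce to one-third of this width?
n ≈ 837

CI width ∝ 1/√n
To reduce width by factor 3, need √n to grow by 3 → need 3² = 9 times as many samples.

Current: n = 93, width = 9.76
New: n = 837, width ≈ 3.20

Width reduced by factor of 9.76/3.20 = 3.05.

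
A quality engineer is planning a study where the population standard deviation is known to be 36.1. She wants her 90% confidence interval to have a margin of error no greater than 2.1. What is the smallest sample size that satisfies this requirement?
n ≥ 800

For margin E ≤ 2.1:
n ≥ (z* · σ / E)²
n ≥ (1.645 · 36.1 / 2.1)²
n ≥ 799.66

Minimum n = 800 (rounding up)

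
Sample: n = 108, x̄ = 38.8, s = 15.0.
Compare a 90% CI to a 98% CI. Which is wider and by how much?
98% CI is wider by 2.03

df = 107
90% CI: t* = 1.659, (36.41, 41.19), width = 2 · t* · s/√n = 4.79
98% CI: t* = 2.362, (35.39, 42.21), width = 2 · t* · s/√n = 6.82

The 98% CI is wider by 6.82 - 4.79 = 2.03.
Higher confidence requires a wider interval.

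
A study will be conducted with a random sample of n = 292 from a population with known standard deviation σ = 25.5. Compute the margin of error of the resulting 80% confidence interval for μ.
Margin of error = 1.91

Margin of error = z* · σ/√n
= 1.282 · 25.5/√292
= 1.282 · 25.5/17.0880
= 1.91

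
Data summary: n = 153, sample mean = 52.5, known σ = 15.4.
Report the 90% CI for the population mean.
(50.45, 54.55)

z-interval (σ known):
z* = 1.645 for 90% confidence

Margin of error = z* · σ/√n = 1.645 · 15.4/√153 = 2.05

CI: (52.5 - 2.05, 52.5 + 2.05) = (50.45, 54.55)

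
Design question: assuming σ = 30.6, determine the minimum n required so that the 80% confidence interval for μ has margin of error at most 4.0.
n ≥ 97

For margin E ≤ 4.0:
n ≥ (z* · σ / E)²
n ≥ (1.282 · 30.6 / 4.0)²
n ≥ 96.18

Minimum n = 97 (rounding up)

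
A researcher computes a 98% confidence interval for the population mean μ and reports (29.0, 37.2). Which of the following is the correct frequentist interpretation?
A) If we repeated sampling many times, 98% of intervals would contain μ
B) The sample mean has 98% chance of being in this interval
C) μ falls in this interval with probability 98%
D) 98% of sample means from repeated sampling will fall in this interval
A

A) Correct — this is the frequentist long-run coverage interpretation.
B) Wrong — x̄ is observed and sits in the interval by construction.
C) Wrong — μ is fixed; the randomness lives in the interval, not in μ.
D) Wrong — coverage applies to intervals containing μ, not to future x̄ values.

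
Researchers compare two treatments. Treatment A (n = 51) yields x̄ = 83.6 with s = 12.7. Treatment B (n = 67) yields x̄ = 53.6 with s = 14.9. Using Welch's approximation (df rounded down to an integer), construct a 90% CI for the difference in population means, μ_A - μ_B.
(25.78, 34.22)

Difference: x̄₁ - x̄₂ = 30.00
SE = √(s₁²/n₁ + s₂²/n₂) = √(12.7²/51 + 14.9²/67) = 2.5448
df = 114.47 → 114 (Welch–Satterthwaite, rounded down)
t* = 1.658

CI: 30.00 ± 1.658 · 2.5448 = 30.00 ± 4.22 = (25.78, 34.22)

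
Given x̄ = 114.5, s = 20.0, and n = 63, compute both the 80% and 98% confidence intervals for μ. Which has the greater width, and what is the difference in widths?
98% CI is wider by 5.50

df = 62
80% CI: t* = 1.295, (111.24, 117.76), width = 2 · t* · s/√n = 6.53
98% CI: t* = 2.388, (108.48, 120.52), width = 2 · t* · s/√n = 12.03

The 98% CI is wider by 12.03 - 6.53 = 5.50.
Higher confidence requires a wider interval.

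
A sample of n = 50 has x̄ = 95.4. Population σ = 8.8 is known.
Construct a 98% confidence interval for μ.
(92.51, 98.29)

z-interval (σ known):
z* = 2.326 for 98% confidence

Margin of error = z* · σ/√n = 2.326 · 8.8/√50 = 2.89

CI: (95.4 - 2.89, 95.4 + 2.89) = (92.51, 98.29)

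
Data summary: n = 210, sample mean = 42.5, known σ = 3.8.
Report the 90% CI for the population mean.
(42.07, 42.93)

z-interval (σ known):
z* = 1.645 for 90% confidence

Margin of error = z* · σ/√n = 1.645 · 3.8/√210 = 0.43

CI: (42.5 - 0.43, 42.5 + 0.43) = (42.07, 42.93)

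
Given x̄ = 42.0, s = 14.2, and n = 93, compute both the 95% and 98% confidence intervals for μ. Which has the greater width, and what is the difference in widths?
98% CI is wider by 1.12

df = 92
95% CI: t* = 1.986, (39.08, 44.92), width = 2 · t* · s/√n = 5.85
98% CI: t* = 2.368, (38.51, 45.49), width = 2 · t* · s/√n = 6.97

The 98% CI is wider by 6.97 - 5.85 = 1.12.
Higher confidence requires a wider interval.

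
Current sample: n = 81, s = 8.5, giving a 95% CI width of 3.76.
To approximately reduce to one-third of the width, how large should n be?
n ≈ 729

CI width ∝ 1/√n
To reduce width by factor 3, need √n to grow by 3 → need 3² = 9 times as many samples.

Current: n = 81, width = 3.76
New: n = 729, width ≈ 1.24

Width reduced by factor of 3.76/1.24 = 3.03.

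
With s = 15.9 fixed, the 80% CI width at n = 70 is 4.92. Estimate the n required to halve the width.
n ≈ 280

CI width ∝ 1/√n
To reduce width by factor 2, need √n to grow by 2 → need 2² = 4 times as many samples.

Current: n = 70, width = 4.92
New: n = 280, width ≈ 2.44

Width reduced by factor of 4.92/2.44 = 2.02.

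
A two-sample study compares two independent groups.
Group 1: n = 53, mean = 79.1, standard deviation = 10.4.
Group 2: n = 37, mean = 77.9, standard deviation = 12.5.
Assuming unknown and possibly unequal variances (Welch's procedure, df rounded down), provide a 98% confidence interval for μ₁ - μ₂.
(-4.76, 7.16)

Difference: x̄₁ - x̄₂ = 1.20
SE = √(s₁²/n₁ + s₂²/n₂) = √(10.4²/53 + 12.5²/37) = 2.5027
df = 68.18 → 68 (Welch–Satterthwaite, rounded down)
t* = 2.382

CI: 1.20 ± 2.382 · 2.5027 = 1.20 ± 5.96 = (-4.76, 7.16)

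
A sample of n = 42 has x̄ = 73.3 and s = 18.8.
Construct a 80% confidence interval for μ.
(69.52, 77.08)

t-interval (σ unknown):
df = n - 1 = 41
t* = 1.303 for 80% confidence

Margin of error = t* · s/√n = 1.303 · 18.8/√42 = 3.78

CI: (69.52, 77.08)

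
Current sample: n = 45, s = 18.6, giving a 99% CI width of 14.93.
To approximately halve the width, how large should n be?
n ≈ 180

CI width ∝ 1/√n
To reduce width by factor 2, need √n to grow by 2 → need 2² = 4 times as many samples.

Current: n = 45, width = 14.93
New: n = 180, width ≈ 7.22

Width reduced by factor of 14.93/7.22 = 2.07.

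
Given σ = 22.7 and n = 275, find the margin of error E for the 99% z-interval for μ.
Margin of error = 3.53

Margin of error = z* · σ/√n
= 2.576 · 22.7/√275
= 2.576 · 22.7/16.5831
= 3.53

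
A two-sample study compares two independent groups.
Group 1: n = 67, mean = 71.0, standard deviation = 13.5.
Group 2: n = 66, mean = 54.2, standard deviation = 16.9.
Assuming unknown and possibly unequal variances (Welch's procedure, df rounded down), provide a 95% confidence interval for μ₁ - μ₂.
(11.55, 22.05)

Difference: x̄₁ - x̄₂ = 16.80
SE = √(s₁²/n₁ + s₂²/n₂) = √(13.5²/67 + 16.9²/66) = 2.6547
df = 124.11 → 124 (Welch–Satterthwaite, rounded down)
t* = 1.979

CI: 16.80 ± 1.979 · 2.6547 = 16.80 ± 5.25 = (11.55, 22.05)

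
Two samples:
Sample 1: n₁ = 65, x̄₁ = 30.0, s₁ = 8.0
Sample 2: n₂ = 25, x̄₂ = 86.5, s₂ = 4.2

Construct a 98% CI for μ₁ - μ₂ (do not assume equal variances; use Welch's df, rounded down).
(-59.59, -53.41)

Difference: x̄₁ - x̄₂ = -56.50
SE = √(s₁²/n₁ + s₂²/n₂) = √(8.0²/65 + 4.2²/25) = 1.3001
df = 79.59 → 79 (Welch–Satterthwaite, rounded down)
t* = 2.374

CI: -56.50 ± 2.374 · 1.3001 = -56.50 ± 3.09 = (-59.59, -53.41)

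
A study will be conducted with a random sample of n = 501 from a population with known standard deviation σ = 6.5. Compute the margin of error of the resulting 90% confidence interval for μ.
Margin of error = 0.48

Margin of error = z* · σ/√n
= 1.645 · 6.5/√501
= 1.645 · 6.5/22.3830
= 0.48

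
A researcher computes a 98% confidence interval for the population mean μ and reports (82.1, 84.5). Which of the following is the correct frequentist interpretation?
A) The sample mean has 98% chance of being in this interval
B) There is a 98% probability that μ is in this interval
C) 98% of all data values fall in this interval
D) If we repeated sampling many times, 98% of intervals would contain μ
D

A) Wrong — x̄ is observed and sits in the interval by construction.
B) Wrong — μ is fixed; the randomness lives in the interval, not in μ.
C) Wrong — a CI is about the parameter μ, not individual data values.
D) Correct — this is the frequentist long-run coverage interpretation.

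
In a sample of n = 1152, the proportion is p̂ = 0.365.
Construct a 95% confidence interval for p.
(0.337, 0.393)

Proportion CI:
SE = √(p̂(1-p̂)/n) = √(0.365 · 0.635 / 1152) = 0.01418

z* = 1.960
Margin = z* · SE = 1.960 · 0.01418 = 0.0278

CI: 0.365 ± 0.0278 = (0.337, 0.393)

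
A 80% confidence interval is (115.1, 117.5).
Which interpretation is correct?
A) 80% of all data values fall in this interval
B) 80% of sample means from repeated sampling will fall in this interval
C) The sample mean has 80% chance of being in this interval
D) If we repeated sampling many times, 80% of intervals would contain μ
D

A) Wrong — a CI is about the parameter μ, not individual data values.
B) Wrong — coverage applies to intervals containing μ, not to future x̄ values.
C) Wrong — x̄ is observed and sits in the interval by construction.
D) Correct — this is the frequentist long-run coverage interpretation.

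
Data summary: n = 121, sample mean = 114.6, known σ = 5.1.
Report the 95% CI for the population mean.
(113.69, 115.51)

z-interval (σ known):
z* = 1.960 for 95% confidence

Margin of error = z* · σ/√n = 1.960 · 5.1/√121 = 0.91

CI: (114.6 - 0.91, 114.6 + 0.91) = (113.69, 115.51)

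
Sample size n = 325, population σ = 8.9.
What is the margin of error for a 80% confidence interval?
Margin of error = 0.63

Margin of error = z* · σ/√n
= 1.282 · 8.9/√325
= 1.282 · 8.9/18.0278
= 0.63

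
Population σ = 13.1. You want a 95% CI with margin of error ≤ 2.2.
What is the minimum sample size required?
n ≥ 137

For margin E ≤ 2.2:
n ≥ (z* · σ / E)²
n ≥ (1.960 · 13.1 / 2.2)²
n ≥ 136.21

Minimum n = 137 (rounding up)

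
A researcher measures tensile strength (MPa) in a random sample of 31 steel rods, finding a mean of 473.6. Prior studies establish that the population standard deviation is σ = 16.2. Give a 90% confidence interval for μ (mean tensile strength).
(468.81, 478.39)

z-interval (σ known):
z* = 1.645 for 90% confidence

Margin of error = z* · σ/√n = 1.645 · 16.2/√31 = 4.79

CI: (473.6 - 4.79, 473.6 + 4.79) = (468.81, 478.39)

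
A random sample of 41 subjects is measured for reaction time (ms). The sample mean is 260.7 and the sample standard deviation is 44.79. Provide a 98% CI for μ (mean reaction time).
(243.75, 277.65)

t-interval (σ unknown):
df = n - 1 = 40
t* = 2.423 for 98% confidence

Margin of error = t* · s/√n = 2.423 · 44.79/√41 = 16.95

CI: (243.75, 277.65)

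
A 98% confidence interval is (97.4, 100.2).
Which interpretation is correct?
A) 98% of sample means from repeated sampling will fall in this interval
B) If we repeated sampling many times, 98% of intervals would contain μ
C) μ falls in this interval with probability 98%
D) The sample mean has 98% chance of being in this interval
B

A) Wrong — coverage applies to intervals containing μ, not to future x̄ values.
B) Correct — this is the frequentist long-run coverage interpretation.
C) Wrong — μ is fixed; the randomness lives in the interval, not in μ.
D) Wrong — x̄ is observed and sits in the interval by construction.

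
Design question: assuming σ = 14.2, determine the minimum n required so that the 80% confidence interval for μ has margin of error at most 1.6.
n ≥ 130

For margin E ≤ 1.6:
n ≥ (z* · σ / E)²
n ≥ (1.282 · 14.2 / 1.6)²
n ≥ 129.45

Minimum n = 130 (rounding up)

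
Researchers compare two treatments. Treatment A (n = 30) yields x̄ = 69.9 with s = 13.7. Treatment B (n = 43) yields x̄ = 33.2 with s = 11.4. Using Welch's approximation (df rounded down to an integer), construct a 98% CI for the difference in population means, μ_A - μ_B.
(29.40, 44.00)

Difference: x̄₁ - x̄₂ = 36.70
SE = √(s₁²/n₁ + s₂²/n₂) = √(13.7²/30 + 11.4²/43) = 3.0461
df = 54.93 → 54 (Welch–Satterthwaite, rounded down)
t* = 2.397

CI: 36.70 ± 2.397 · 3.0461 = 36.70 ± 7.30 = (29.40, 44.00)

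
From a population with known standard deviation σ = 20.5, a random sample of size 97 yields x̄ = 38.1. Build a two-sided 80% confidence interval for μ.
(35.43, 40.77)

z-interval (σ known):
z* = 1.282 for 80% confidence

Margin of error = z* · σ/√n = 1.282 · 20.5/√97 = 2.67

CI: (38.1 - 2.67, 38.1 + 2.67) = (35.43, 40.77)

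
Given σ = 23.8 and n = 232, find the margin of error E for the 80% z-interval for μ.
Margin of error = 2.00

Margin of error = z* · σ/√n
= 1.282 · 23.8/√232
= 1.282 · 23.8/15.2315
= 2.00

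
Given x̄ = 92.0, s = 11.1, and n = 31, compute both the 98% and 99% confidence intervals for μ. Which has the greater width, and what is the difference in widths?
99% CI is wider by 1.16

df = 30
98% CI: t* = 2.457, (87.10, 96.90), width = 2 · t* · s/√n = 9.80
99% CI: t* = 2.750, (86.52, 97.48), width = 2 · t* · s/√n = 10.96

The 99% CI is wider by 10.96 - 9.80 = 1.16.
Higher confidence requires a wider interval.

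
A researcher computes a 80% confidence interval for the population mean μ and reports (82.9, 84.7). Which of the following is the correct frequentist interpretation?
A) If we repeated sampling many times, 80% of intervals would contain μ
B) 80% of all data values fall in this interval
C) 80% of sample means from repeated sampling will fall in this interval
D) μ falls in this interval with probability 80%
A

A) Correct — this is the frequentist long-run coverage interpretation.
B) Wrong — a CI is about the parameter μ, not individual data values.
C) Wrong — coverage applies to intervals containing μ, not to future x̄ values.
D) Wrong — μ is fixed; the randomness lives in the interval, not in μ.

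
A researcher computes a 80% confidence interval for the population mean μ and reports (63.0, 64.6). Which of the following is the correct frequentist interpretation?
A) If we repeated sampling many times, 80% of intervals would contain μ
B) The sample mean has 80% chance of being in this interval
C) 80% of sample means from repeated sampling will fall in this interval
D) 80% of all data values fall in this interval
A

A) Correct — this is the frequentist long-run coverage interpretation.
B) Wrong — x̄ is observed and sits in the interval by construction.
C) Wrong — coverage applies to intervals containing μ, not to future x̄ values.
D) Wrong — a CI is about the parameter μ, not individual data values.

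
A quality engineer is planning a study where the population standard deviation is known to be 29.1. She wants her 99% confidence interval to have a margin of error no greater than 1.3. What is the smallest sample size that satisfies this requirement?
n ≥ 3325

For margin E ≤ 1.3:
n ≥ (z* · σ / E)²
n ≥ (2.576 · 29.1 / 1.3)²
n ≥ 3324.99

Minimum n = 3325 (rounding up)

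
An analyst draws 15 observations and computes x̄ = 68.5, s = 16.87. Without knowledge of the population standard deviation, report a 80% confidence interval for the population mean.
(62.64, 74.36)

t-interval (σ unknown):
df = n - 1 = 14
t* = 1.345 for 80% confidence

Margin of error = t* · s/√n = 1.345 · 16.87/√15 = 5.86

CI: (62.64, 74.36)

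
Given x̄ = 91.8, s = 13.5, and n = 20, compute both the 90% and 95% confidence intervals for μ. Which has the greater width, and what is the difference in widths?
95% CI is wider by 2.20

df = 19
90% CI: t* = 1.729, (86.58, 97.02), width = 2 · t* · s/√n = 10.44
95% CI: t* = 2.093, (85.48, 98.12), width = 2 · t* · s/√n = 12.64

The 95% CI is wider by 12.64 - 10.44 = 2.20.
Higher confidence requires a wider interval.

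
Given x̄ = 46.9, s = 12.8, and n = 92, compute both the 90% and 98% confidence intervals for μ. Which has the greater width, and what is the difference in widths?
98% CI is wider by 1.88

df = 91
90% CI: t* = 1.662, (44.68, 49.12), width = 2 · t* · s/√n = 4.44
98% CI: t* = 2.368, (43.74, 50.06), width = 2 · t* · s/√n = 6.32

The 98% CI is wider by 6.32 - 4.44 = 1.88.
Higher confidence requires a wider interval.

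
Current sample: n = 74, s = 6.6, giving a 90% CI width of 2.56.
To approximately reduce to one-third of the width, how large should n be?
n ≈ 666

CI width ∝ 1/√n
To reduce width by factor 3, need √n to grow by 3 → need 3² = 9 times as many samples.

Current: n = 74, width = 2.56
New: n = 666, width ≈ 0.84

Width reduced by factor of 2.56/0.84 = 3.05.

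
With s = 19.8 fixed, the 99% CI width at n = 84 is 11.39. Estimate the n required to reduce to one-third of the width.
n ≈ 756

CI width ∝ 1/√n
To reduce width by factor 3, need √n to grow by 3 → need 3² = 9 times as many samples.

Current: n = 84, width = 11.39
New: n = 756, width ≈ 3.72

Width reduced by factor of 11.39/3.72 = 3.06.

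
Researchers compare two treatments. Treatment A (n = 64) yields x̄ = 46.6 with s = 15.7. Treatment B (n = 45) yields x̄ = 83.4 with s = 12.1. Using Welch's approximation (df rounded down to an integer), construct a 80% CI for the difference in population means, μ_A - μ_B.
(-40.24, -33.36)

Difference: x̄₁ - x̄₂ = -36.80
SE = √(s₁²/n₁ + s₂²/n₂) = √(15.7²/64 + 12.1²/45) = 2.6655
df = 106.04 → 106 (Welch–Satterthwaite, rounded down)
t* = 1.290

CI: -36.80 ± 1.290 · 2.6655 = -36.80 ± 3.44 = (-40.24, -33.36)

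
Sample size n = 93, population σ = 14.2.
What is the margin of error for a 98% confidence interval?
Margin of error = 3.42

Margin of error = z* · σ/√n
= 2.326 · 14.2/√93
= 2.326 · 14.2/9.6437
= 3.42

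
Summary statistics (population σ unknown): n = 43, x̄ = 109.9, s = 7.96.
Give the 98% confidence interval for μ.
(106.96, 112.84)

t-interval (σ unknown):
df = n - 1 = 42
t* = 2.418 for 98% confidence

Margin of error = t* · s/√n = 2.418 · 7.96/√43 = 2.94

CI: (106.96, 112.84)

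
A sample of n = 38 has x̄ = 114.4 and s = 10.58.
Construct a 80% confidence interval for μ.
(112.16, 116.64)

t-interval (σ unknown):
df = n - 1 = 37
t* = 1.305 for 80% confidence

Margin of error = t* · s/√n = 1.305 · 10.58/√38 = 2.24

CI: (112.16, 116.64)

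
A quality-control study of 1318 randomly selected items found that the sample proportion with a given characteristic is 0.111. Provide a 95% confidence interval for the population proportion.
(0.094, 0.128)

Proportion CI:
SE = √(p̂(1-p̂)/n) = √(0.111 · 0.889 / 1318) = 0.00865

z* = 1.960
Margin = z* · SE = 1.960 · 0.00865 = 0.0170

CI: 0.111 ± 0.0170 = (0.094, 0.128)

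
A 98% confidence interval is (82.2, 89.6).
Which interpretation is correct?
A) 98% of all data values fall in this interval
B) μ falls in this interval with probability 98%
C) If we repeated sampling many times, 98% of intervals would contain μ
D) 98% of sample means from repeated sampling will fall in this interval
C

A) Wrong — a CI is about the parameter μ, not individual data values.
B) Wrong — μ is fixed; the randomness lives in the interval, not in μ.
C) Correct — this is the frequentist long-run coverage interpretation.
D) Wrong — coverage applies to intervals containing μ, not to future x̄ values.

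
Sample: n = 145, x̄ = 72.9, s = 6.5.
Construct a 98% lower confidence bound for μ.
μ ≥ 71.78

Lower bound (one-sided):
t* = 2.073 (one-sided for 98%)
Lower bound = x̄ - t* · s/√n = 72.9 - 2.073 · 6.5/√145 = 71.78

We are 98% confident that μ ≥ 71.78.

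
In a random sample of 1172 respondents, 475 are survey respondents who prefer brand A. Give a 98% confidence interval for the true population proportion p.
(0.372, 0.439)

Proportion CI:
p̂ = 475/1172 = 0.40529
SE = √(p̂(1-p̂)/n) = √(0.40529 · 0.59471 / 1172) = 0.01434

z* = 2.326
Margin = z* · SE = 2.326 · 0.01434 = 0.0334

CI: 0.40529 ± 0.0334 = (0.372, 0.439)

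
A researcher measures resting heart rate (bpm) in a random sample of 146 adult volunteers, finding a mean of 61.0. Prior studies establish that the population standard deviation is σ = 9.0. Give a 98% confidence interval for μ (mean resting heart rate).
(59.27, 62.73)

z-interval (σ known):
z* = 2.326 for 98% confidence

Margin of error = z* · σ/√n = 2.326 · 9.0/√146 = 1.73

CI: (61.0 - 1.73, 61.0 + 1.73) = (59.27, 62.73)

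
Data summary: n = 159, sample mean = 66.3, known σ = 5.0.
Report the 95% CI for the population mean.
(65.52, 67.08)

z-interval (σ known):
z* = 1.960 for 95% confidence

Margin of error = z* · σ/√n = 1.960 · 5.0/√159 = 0.78

CI: (66.3 - 0.78, 66.3 + 0.78) = (65.52, 67.08)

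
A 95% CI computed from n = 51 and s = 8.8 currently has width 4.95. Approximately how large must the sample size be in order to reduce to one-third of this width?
n ≈ 459

CI width ∝ 1/√n
To reduce width by factor 3, need √n to grow by 3 → need 3² = 9 times as many samples.

Current: n = 51, width = 4.95
New: n = 459, width ≈ 1.61

Width reduced by factor of 4.95/1.61 = 3.07.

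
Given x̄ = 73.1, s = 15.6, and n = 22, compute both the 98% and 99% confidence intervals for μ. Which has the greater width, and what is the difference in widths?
99% CI is wider by 2.08

df = 21
98% CI: t* = 2.518, (64.73, 81.47), width = 2 · t* · s/√n = 16.75
99% CI: t* = 2.831, (63.68, 82.52), width = 2 · t* · s/√n = 18.83

The 99% CI is wider by 18.83 - 16.75 = 2.08.
Higher confidence requires a wider interval.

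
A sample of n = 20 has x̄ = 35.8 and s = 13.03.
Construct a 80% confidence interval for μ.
(31.93, 39.67)

t-interval (σ unknown):
df = n - 1 = 19
t* = 1.328 for 80% confidence

Margin of error = t* · s/√n = 1.328 · 13.03/√20 = 3.87

CI: (31.93, 39.67)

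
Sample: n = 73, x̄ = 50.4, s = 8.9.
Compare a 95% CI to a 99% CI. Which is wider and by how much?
99% CI is wider by 1.36

df = 72
95% CI: t* = 1.993, (48.32, 52.48), width = 2 · t* · s/√n = 4.15
99% CI: t* = 2.646, (47.64, 53.16), width = 2 · t* · s/√n = 5.51

The 99% CI is wider by 5.51 - 4.15 = 1.36.
Higher confidence requires a wider interval.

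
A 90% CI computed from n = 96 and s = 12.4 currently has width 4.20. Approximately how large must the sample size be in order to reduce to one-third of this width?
n ≈ 864

CI width ∝ 1/√n
To reduce width by factor 3, need √n to grow by 3 → need 3² = 9 times as many samples.

Current: n = 96, width = 4.20
New: n = 864, width ≈ 1.39

Width reduced by factor of 4.20/1.39 = 3.02.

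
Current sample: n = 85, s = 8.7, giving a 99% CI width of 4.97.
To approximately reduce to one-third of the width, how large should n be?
n ≈ 765

CI width ∝ 1/√n
To reduce width by factor 3, need √n to grow by 3 → need 3² = 9 times as many samples.

Current: n = 85, width = 4.97
New: n = 765, width ≈ 1.62

Width reduced by factor of 4.97/1.62 = 3.07.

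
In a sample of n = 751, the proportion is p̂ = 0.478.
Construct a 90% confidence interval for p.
(0.448, 0.508)

Proportion CI:
SE = √(p̂(1-p̂)/n) = √(0.478 · 0.522 / 751) = 0.01823

z* = 1.645
Margin = z* · SE = 1.645 · 0.01823 = 0.0300

CI: 0.478 ± 0.0300 = (0.448, 0.508)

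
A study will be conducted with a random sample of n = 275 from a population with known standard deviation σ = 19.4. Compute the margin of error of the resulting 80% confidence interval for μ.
Margin of error = 1.50

Margin of error = z* · σ/√n
= 1.282 · 19.4/√275
= 1.282 · 19.4/16.5831
= 1.50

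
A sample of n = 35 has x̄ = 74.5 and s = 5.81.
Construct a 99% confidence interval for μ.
(71.82, 77.18)

t-interval (σ unknown):
df = n - 1 = 34
t* = 2.728 for 99% confidence

Margin of error = t* · s/√n = 2.728 · 5.81/√35 = 2.68

CI: (71.82, 77.18)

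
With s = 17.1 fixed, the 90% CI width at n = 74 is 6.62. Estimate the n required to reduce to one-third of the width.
n ≈ 666

CI width ∝ 1/√n
To reduce width by factor 3, need √n to grow by 3 → need 3² = 9 times as many samples.

Current: n = 74, width = 6.62
New: n = 666, width ≈ 2.18

Width reduced by factor of 6.62/2.18 = 3.04.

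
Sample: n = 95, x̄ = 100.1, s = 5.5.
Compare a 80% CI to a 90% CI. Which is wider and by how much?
90% CI is wider by 0.41

df = 94
80% CI: t* = 1.291, (99.37, 100.83), width = 2 · t* · s/√n = 1.46
90% CI: t* = 1.661, (99.16, 101.04), width = 2 · t* · s/√n = 1.87

The 90% CI is wider by 1.87 - 1.46 = 0.41.
Higher confidence requires a wider interval.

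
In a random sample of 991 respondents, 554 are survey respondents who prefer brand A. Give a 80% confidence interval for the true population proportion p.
(0.539, 0.579)

Proportion CI:
p̂ = 554/991 = 0.55903
SE = √(p̂(1-p̂)/n) = √(0.55903 · 0.44097 / 991) = 0.01577

z* = 1.282
Margin = z* · SE = 1.282 · 0.01577 = 0.0202

CI: 0.55903 ± 0.0202 = (0.539, 0.579)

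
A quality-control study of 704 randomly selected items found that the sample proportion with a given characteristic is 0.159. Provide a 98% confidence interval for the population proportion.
(0.127, 0.191)

Proportion CI:
SE = √(p̂(1-p̂)/n) = √(0.159 · 0.841 / 704) = 0.01378

z* = 2.326
Margin = z* · SE = 2.326 · 0.01378 = 0.0321

CI: 0.159 ± 0.0321 = (0.127, 0.191)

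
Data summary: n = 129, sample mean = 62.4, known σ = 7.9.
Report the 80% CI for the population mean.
(61.51, 63.29)

z-interval (σ known):
z* = 1.282 for 80% confidence

Margin of error = z* · σ/√n = 1.282 · 7.9/√129 = 0.89

CI: (62.4 - 0.89, 62.4 + 0.89) = (61.51, 63.29)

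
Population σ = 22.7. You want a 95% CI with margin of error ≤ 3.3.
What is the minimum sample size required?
n ≥ 182

For margin E ≤ 3.3:
n ≥ (z* · σ / E)²
n ≥ (1.960 · 22.7 / 3.3)²
n ≥ 181.78

Minimum n = 182 (rounding up)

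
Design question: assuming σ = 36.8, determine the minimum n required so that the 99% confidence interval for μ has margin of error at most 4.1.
n ≥ 535

For margin E ≤ 4.1:
n ≥ (z* · σ / E)²
n ≥ (2.576 · 36.8 / 4.1)²
n ≥ 534.59

Minimum n = 535 (rounding up)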